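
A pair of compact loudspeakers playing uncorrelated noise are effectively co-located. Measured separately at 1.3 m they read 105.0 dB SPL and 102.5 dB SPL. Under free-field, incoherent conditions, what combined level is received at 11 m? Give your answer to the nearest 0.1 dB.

88.4 dB SPL

Combined at 1.3 m: 10·log₁₀(10^(105.0/10)+10^(102.5/10)) = 106.94 dB SPL.
Then apply −20·log₁₀(11/1.3) = -18.55 dB → 88.4 dB SPL.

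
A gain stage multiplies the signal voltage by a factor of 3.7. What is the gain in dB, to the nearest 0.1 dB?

11.4 dB

Voltage ratio → dB uses the 20·log₁₀ form:
20·log₁₀(3.7) = 11.4 dB.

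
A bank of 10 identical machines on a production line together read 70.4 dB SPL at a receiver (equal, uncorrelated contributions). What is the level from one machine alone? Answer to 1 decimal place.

60.4 dB SPL

10 equal incoherent sources add 10·log₁₀(10) = 10.00 dB over one source.
L_one = 70.4 − 10.00 = 60.4 dB SPL.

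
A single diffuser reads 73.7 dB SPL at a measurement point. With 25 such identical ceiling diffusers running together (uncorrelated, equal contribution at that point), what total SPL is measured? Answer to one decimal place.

87.7 dB SPL

25 equal incoherent sources raise the level by 10·log₁₀(25) = 13.98 dB.
L_total = 73.7 + 13.98 = 87.7 dB SPL.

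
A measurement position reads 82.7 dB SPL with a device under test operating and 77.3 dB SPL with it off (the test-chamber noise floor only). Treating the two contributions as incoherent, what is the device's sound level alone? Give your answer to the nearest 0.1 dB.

Background correction is a power subtraction:
L_src = 10·log₁₀(10^(82.7/10) − 10^(77.3/10)) = 10·log₁₀(132500000) = 81.2 dB SPL.

81.2 dB SPL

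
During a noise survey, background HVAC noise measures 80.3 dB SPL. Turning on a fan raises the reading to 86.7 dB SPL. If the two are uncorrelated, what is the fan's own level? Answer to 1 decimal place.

85.6 dB SPL

Remove the background by subtracting linear intensities:
L_src = 10·log₁₀(10^(86.7/10) − 10^(80.3/10)) = 10·log₁₀(360600000) = 85.6 dB SPL.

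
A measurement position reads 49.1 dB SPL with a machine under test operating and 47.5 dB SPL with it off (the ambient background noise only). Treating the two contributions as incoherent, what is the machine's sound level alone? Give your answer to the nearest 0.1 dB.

Remove the background by subtracting linear intensities:
L_src = 10·log₁₀(10^(49.1/10) − 10^(47.5/10)) = 10·log₁₀(25050) = 44.0 dB SPL.

44.0 dB SPL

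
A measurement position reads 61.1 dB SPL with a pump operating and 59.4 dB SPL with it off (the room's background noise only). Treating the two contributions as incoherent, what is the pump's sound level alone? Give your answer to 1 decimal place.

Remove the background by subtracting linear intensities:
L_src = 10·log₁₀(10^(61.1/10) − 10^(59.4/10)) = 10·log₁₀(417300) = 56.2 dB SPL.

56.2 dB SPL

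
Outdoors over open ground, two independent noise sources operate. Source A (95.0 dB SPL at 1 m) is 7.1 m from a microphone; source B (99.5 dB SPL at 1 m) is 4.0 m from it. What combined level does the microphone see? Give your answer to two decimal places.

87.92 dB SPL

At the listener: L_A = 95.0 − 20·log₁₀(7.1) = 77.975 dB; L_B = 99.5 − 20·log₁₀(4.0) = 87.459 dB.
Combined: 10·log₁₀(10^(77.975/10)+10^(87.459/10)) = 87.92 dB SPL.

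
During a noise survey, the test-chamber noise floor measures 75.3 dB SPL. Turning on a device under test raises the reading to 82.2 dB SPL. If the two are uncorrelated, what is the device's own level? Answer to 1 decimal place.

Remove the background by subtracting linear intensities:
L_src = 10·log₁₀(10^(82.2/10) − 10^(75.3/10)) = 10·log₁₀(132100000) = 81.2 dB SPL.

81.2 dB SPL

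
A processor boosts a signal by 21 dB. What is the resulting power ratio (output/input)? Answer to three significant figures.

126

Power ratio = 10^(dB/10).
10^(21/10) = 10^(2.100) = 126.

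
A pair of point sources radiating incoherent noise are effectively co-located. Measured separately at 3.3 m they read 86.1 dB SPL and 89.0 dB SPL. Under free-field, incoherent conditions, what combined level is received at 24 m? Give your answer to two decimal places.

73.56 dB SPL

Combined at 3.3 m: 10·log₁₀(10^(86.1/10)+10^(89.0/10)) = 90.798 dB SPL.
Then apply −20·log₁₀(24/3.3) = -17.234 dB → 73.56 dB SPL.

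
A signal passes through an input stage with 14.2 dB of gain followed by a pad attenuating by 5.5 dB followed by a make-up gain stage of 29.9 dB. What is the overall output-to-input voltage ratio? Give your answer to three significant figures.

85.1

Net gain = 14.2 + (−5.5) + 29.9 = 38.6 dB.
Voltage ratio = 10^(38.6/20) = 85.1.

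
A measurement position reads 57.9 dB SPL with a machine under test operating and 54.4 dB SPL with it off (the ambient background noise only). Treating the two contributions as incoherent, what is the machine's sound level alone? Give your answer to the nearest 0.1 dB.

55.3 dB SPL

Background correction is a power subtraction:
L_src = 10·log₁₀(10^(57.9/10) − 10^(54.4/10)) = 10·log₁₀(341200) = 55.3 dB SPL.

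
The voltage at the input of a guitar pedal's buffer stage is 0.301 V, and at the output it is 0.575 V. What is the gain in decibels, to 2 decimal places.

For a voltage ratio, dB = 20·log₁₀(V₂/V₁).
20·log₁₀(0.575/0.301) = 20·log₁₀(1.910) = 5.62 dB.

5.62 dB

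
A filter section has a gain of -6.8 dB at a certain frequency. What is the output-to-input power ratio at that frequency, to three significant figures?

Power ratio = 10^(dB/10).
10^(-6.8/10) = 10^(-0.6800) = 0.209.

0.209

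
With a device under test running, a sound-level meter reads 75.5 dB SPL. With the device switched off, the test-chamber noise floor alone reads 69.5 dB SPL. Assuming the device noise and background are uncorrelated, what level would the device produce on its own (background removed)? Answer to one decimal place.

74.2 dB SPL

Subtract intensities: L_src = 10·log₁₀(10^(L_total/10) − 10^(L_bg/10)).
L_src = 10·log₁₀(10^(75.5/10) − 10^(69.5/10)) = 10·log₁₀(26570000) = 74.2 dB SPL.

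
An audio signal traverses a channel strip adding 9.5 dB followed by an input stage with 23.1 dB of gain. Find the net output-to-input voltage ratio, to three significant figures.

42.7

Net gain = 9.5 + 23.1 = 32.6 dB.
Voltage ratio = 10^(32.6/20) = 42.7.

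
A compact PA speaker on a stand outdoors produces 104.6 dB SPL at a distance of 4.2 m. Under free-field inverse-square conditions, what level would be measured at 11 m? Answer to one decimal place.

For a point source in a free field, ΔL = −20·log₁₀(d₂/d₁).
ΔL = −20·log₁₀(11/4.2) = -8.36 dB, so L₂ = 104.6 + (-8.36) = 96.2 dB SPL.

96.2 dB SPL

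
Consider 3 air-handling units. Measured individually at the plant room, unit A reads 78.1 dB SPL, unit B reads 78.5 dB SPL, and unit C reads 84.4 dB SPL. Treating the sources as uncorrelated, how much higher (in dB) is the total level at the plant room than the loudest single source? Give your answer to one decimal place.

1.7 dB

Incoherent sources sum as intensities:
L_total = 10·log₁₀(10^(78.1/10) + 10^(78.5/10) + 10^(84.4/10)) = 86.14 dB SPL.
Excess over the loudest (84.4 dB): 86.14 − 84.4 = 1.7 dB.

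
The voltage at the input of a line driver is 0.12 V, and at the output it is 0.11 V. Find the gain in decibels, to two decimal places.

-0.76 dB

For a voltage ratio, dB = 20·log₁₀(V₂/V₁).
20·log₁₀(0.11/0.12) = 20·log₁₀(0.9167) = -0.76 dB.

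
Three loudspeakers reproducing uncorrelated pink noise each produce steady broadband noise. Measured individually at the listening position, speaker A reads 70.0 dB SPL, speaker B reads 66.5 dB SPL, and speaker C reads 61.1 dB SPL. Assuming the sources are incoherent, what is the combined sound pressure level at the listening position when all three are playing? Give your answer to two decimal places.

71.97 dB SPL

Add the sources as powers (linear), then convert back to dB:
L_total = 10·log₁₀(10^(70.0/10) + 10^(66.5/10) + 10^(61.1/10)) = 10·log₁₀(15760000) = 71.97 dB SPL.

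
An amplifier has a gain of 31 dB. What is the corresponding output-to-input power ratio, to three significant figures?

1260

Power ratio = 10^(dB/10).
10^(31/10) = 10^(3.100) = 1260.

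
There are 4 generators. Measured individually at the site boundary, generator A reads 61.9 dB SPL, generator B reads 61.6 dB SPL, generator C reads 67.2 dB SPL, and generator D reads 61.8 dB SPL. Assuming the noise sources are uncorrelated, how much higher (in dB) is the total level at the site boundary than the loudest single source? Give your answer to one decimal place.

Uncorrelated sources add in intensity (power), not in dB.
L_total = 10·log₁₀(10^(61.9/10) + 10^(61.6/10) + 10^(67.2/10) + 10^(61.8/10)) = 69.89 dB SPL.
Excess over the loudest (67.2 dB): 69.89 − 67.2 = 2.7 dB.

2.7 dB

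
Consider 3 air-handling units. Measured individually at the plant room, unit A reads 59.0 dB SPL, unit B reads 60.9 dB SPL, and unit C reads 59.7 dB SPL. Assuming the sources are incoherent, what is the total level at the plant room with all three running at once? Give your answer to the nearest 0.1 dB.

64.7 dB SPL

Uncorrelated sources add in intensity (power), not in dB.
L_total = 10·log₁₀(10^(59.0/10) + 10^(60.9/10) + 10^(59.7/10)) = 10·log₁₀(2958000) = 64.7 dB SPL.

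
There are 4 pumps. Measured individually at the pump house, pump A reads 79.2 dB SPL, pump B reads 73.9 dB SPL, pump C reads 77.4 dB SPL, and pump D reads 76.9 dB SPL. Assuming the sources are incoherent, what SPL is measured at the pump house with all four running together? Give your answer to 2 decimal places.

83.26 dB SPL

Add the sources as powers (linear), then convert back to dB:
L_total = 10·log₁₀(10^(79.2/10) + 10^(73.9/10) + 10^(77.4/10) + 10^(76.9/10)) = 10·log₁₀(211700000) = 83.26 dB SPL.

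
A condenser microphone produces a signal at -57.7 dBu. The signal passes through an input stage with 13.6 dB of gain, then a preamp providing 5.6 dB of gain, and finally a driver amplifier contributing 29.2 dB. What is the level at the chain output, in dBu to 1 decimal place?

-9.3 dBu

Cascaded gains and losses add directly in dB.
-57.7 + 13.6 + 5.6 + 29.2 = -9.3 dBu.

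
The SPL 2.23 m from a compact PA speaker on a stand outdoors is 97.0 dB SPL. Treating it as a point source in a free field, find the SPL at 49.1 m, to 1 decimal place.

70.1 dB SPL

Inverse-square spreading gives ΔL = −20·log₁₀(d₂/d₁).
ΔL = −20·log₁₀(49.1/2.23) = -26.86 dB, so L₂ = 97.0 + (-26.86) = 70.1 dB SPL.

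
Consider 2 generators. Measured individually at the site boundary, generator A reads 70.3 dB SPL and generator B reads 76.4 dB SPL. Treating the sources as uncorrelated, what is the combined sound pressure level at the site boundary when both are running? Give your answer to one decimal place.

77.4 dB SPL

Add the sources as powers (linear), then convert back to dB:
L_total = 10·log₁₀(10^(70.3/10) + 10^(76.4/10)) = 10·log₁₀(54370000) = 77.4 dB SPL.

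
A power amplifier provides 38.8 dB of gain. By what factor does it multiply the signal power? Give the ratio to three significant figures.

7590

Power ratio = 10^(dB/10).
10^(38.8/10) = 10^(3.880) = 7590.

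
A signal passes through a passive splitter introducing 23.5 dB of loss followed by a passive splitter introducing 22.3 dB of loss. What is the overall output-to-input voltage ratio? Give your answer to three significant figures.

Net gain = (−23.5) + (−22.3) = -45.8 dB.
Voltage ratio = 10^(-45.8/20) = 0.00513.

0.00513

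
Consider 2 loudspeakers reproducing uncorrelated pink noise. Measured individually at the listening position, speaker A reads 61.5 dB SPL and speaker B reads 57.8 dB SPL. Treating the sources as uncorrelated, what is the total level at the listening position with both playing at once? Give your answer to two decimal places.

63.04 dB SPL

Add the sources as powers (linear), then convert back to dB:
L_total = 10·log₁₀(10^(61.5/10) + 10^(57.8/10)) = 10·log₁₀(2015000) = 63.04 dB SPL.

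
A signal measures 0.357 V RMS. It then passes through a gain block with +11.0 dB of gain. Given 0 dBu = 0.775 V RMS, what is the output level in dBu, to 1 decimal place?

Input level: 20·log₁₀(0.357/0.775) = -6.73 dBu.
Output: -6.73 + 11.0 = +4.3 dBu.

+4.3 dBu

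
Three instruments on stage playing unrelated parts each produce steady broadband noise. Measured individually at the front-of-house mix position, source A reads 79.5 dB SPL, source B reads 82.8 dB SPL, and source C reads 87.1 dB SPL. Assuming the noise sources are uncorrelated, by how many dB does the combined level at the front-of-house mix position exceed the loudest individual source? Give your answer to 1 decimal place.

1.9 dB

Add the sources as powers (linear), then convert back to dB:
L_total = 10·log₁₀(10^(79.5/10) + 10^(82.8/10) + 10^(87.1/10)) = 88.99 dB SPL.
Excess over the loudest (87.1 dB): 88.99 − 87.1 = 1.9 dB.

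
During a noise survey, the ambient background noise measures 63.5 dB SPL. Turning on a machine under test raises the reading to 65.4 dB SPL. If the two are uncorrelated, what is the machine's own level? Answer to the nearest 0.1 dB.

60.9 dB SPL

Remove the background by subtracting linear intensities:
L_src = 10·log₁₀(10^(65.4/10) − 10^(63.5/10)) = 10·log₁₀(1229000) = 60.9 dB SPL.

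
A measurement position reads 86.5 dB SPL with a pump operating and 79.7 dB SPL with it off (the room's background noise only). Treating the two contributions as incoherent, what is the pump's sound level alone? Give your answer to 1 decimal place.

85.5 dB SPL

Background correction is a power subtraction:
L_src = 10·log₁₀(10^(86.5/10) − 10^(79.7/10)) = 10·log₁₀(353400000) = 85.5 dB SPL.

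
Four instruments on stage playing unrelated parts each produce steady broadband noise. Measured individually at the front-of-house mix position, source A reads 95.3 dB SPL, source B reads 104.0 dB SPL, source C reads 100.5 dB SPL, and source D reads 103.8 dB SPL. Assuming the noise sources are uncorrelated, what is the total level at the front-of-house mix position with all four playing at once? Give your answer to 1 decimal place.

Incoherent sources sum as intensities:
L_total = 10·log₁₀(10^(95.3/10) + 10^(104.0/10) + 10^(100.5/10) + 10^(103.8/10)) = 10·log₁₀(63716000000) = 108.0 dB SPL.

108.0 dB SPL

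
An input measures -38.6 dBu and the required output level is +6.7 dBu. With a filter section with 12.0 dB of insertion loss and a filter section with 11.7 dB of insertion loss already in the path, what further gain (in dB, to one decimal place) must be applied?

69.0 dB

The required make-up gain is the shortfall in the dB sum.
G = +6.7 − (-38.6) + 12.0 + 11.7 = 69.0 dB.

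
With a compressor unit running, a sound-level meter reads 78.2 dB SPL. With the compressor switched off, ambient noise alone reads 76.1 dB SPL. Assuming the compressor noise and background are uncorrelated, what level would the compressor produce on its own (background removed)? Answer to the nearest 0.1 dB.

Background correction is a power subtraction:
L_src = 10·log₁₀(10^(78.2/10) − 10^(76.1/10)) = 10·log₁₀(25330000) = 74.0 dB SPL.

74.0 dB SPL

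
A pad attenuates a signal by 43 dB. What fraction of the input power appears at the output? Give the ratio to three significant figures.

0.0000501

Power ratio = 10^(dB/10).
10^(-43/10) = 10^(-4.300) = 0.0000501.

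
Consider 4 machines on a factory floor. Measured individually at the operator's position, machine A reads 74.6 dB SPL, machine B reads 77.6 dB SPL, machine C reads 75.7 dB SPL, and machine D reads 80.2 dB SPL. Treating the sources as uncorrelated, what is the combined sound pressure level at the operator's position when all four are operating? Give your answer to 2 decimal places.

Add the sources as powers (linear), then convert back to dB:
L_total = 10·log₁₀(10^(74.6/10) + 10^(77.6/10) + 10^(75.7/10) + 10^(80.2/10)) = 10·log₁₀(228300000) = 83.58 dB SPL.

83.58 dB SPL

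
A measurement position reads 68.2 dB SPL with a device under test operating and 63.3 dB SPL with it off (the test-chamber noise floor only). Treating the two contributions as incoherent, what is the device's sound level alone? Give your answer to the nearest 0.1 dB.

66.5 dB SPL

Background correction is a power subtraction:
L_src = 10·log₁₀(10^(68.2/10) − 10^(63.3/10)) = 10·log₁₀(4469000) = 66.5 dB SPL.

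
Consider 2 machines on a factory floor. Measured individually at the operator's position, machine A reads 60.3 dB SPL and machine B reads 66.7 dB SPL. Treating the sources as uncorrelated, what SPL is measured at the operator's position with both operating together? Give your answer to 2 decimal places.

Add the sources as powers (linear), then convert back to dB:
L_total = 10·log₁₀(10^(60.3/10) + 10^(66.7/10)) = 10·log₁₀(5749000) = 67.60 dB SPL.

67.60 dB SPL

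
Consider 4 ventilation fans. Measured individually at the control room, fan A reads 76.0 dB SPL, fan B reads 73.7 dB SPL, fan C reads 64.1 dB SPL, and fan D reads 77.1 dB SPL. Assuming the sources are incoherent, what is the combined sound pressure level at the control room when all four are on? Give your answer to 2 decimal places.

Incoherent sources sum as intensities:
L_total = 10·log₁₀(10^(76.0/10) + 10^(73.7/10) + 10^(64.1/10) + 10^(77.1/10)) = 10·log₁₀(117100000) = 80.69 dB SPL.

80.69 dB SPL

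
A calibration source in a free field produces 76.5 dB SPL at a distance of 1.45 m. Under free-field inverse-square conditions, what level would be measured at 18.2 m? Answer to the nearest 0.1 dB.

Inverse-square spreading gives ΔL = −20·log₁₀(d₂/d₁).
ΔL = −20·log₁₀(18.2/1.45) = -21.97 dB, so L₂ = 76.5 + (-21.97) = 54.5 dB SPL.

54.5 dB SPL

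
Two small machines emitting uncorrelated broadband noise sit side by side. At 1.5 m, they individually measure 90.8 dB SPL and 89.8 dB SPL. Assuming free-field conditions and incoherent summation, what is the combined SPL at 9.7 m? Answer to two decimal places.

Combined at 1.5 m: 10·log₁₀(10^(90.8/10)+10^(89.8/10)) = 93.339 dB SPL.
Then apply −20·log₁₀(9.7/1.5) = -16.214 dB → 77.13 dB SPL.

77.13 dB SPL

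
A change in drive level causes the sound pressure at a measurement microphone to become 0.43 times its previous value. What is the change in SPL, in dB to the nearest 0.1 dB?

Sound pressure is an amplitude quantity: ΔL = 20·log₁₀(p₂/p₁).
20·log₁₀(0.43) = -7.3 dB.

-7.3 dB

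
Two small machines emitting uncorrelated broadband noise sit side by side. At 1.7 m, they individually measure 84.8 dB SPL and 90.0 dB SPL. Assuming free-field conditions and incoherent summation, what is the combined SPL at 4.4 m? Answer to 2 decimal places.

Combined at 1.7 m: 10·log₁₀(10^(84.8/10)+10^(90.0/10)) = 91.146 dB SPL.
Then apply −20·log₁₀(4.4/1.7) = -8.260 dB → 82.89 dB SPL.

82.89 dB SPL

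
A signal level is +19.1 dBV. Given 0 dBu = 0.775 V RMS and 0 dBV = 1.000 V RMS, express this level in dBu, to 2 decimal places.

+21.31 dBu

The offset between the scales is 20·log₁₀(0.775/1.000) = −2.214 dB.
So dBu = +19.1 + 2.214 = +21.31 dBu.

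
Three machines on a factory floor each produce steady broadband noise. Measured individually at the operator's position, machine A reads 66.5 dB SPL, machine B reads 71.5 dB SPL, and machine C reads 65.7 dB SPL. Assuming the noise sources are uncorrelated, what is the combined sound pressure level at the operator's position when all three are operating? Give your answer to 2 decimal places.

73.48 dB SPL

Uncorrelated sources add in intensity (power), not in dB.
L_total = 10·log₁₀(10^(66.5/10) + 10^(71.5/10) + 10^(65.7/10)) = 10·log₁₀(22310000) = 73.48 dB SPL.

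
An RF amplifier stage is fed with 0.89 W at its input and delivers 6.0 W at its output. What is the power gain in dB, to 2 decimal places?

Power ratio → dB uses the 10·log₁₀ form:
10·log₁₀(6.0/0.89) = 10·log₁₀(6.742) = 8.29 dB.

8.29 dB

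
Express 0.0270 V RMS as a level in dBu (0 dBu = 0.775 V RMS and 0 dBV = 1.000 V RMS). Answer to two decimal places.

-29.16 dBu

dBu = 20·log₁₀(V / 0.775 V).
20·log₁₀(0.0270/0.775) = -29.16 dBu.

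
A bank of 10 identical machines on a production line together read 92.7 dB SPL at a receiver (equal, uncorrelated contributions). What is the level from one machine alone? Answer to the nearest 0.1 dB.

82.7 dB SPL

10 equal incoherent sources add 10·log₁₀(10) = 10.00 dB over one source.
L_one = 92.7 − 10.00 = 82.7 dB SPL.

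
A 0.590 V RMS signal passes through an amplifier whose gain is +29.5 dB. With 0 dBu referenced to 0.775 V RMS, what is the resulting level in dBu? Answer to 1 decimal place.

Input level: 20·log₁₀(0.590/0.775) = -2.37 dBu.
Output: -2.37 + 29.5 = +27.1 dBu.

+27.1 dBu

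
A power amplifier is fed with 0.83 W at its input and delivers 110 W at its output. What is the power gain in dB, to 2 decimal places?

21.22 dB

For a power ratio, dB = 10·log₁₀(P₂/P₁).
10·log₁₀(110/0.83) = 10·log₁₀(132.5) = 21.22 dB.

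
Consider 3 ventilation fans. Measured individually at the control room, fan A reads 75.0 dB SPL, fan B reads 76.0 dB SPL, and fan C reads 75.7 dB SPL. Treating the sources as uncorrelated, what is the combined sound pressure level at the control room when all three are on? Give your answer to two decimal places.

80.36 dB SPL

Add the sources as powers (linear), then convert back to dB:
L_total = 10·log₁₀(10^(75.0/10) + 10^(76.0/10) + 10^(75.7/10)) = 10·log₁₀(108600000) = 80.36 dB SPL.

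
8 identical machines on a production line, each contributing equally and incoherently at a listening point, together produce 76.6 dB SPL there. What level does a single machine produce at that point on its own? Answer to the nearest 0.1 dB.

8 equal incoherent sources add 10·log₁₀(8) = 9.03 dB over one source.
L_one = 76.6 − 9.03 = 67.6 dB SPL.

67.6 dB SPL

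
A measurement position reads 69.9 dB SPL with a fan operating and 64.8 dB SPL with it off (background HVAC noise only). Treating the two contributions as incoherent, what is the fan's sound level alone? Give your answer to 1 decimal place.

68.3 dB SPL

Subtract intensities: L_src = 10·log₁₀(10^(L_total/10) − 10^(L_bg/10)).
L_src = 10·log₁₀(10^(69.9/10) − 10^(64.8/10)) = 10·log₁₀(6752000) = 68.3 dB SPL.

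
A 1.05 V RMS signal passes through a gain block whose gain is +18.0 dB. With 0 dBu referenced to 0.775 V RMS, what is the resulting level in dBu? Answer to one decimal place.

+20.6 dBu

Input level: 20·log₁₀(1.05/0.775) = 2.64 dBu.
Output: 2.64 + 18.0 = +20.6 dBu.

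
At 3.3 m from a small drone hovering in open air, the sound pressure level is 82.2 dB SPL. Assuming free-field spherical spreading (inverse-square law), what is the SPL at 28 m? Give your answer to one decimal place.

63.6 dB SPL

Inverse-square spreading gives ΔL = −20·log₁₀(d₂/d₁).
ΔL = −20·log₁₀(28/3.3) = -18.57 dB, so L₂ = 82.2 + (-18.57) = 63.6 dB SPL.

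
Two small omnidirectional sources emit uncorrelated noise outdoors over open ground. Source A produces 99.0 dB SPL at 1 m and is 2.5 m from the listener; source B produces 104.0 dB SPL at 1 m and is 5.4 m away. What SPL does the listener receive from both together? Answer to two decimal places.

93.29 dB SPL

At the listener: L_A = 99.0 − 20·log₁₀(2.5) = 91.041 dB; L_B = 104.0 − 20·log₁₀(5.4) = 89.352 dB.
Combined: 10·log₁₀(10^(91.041/10)+10^(89.352/10)) = 93.29 dB SPL.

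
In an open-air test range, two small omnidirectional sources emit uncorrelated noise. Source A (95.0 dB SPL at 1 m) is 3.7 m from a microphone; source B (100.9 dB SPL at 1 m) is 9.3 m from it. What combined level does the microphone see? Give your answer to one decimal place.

At the listener: L_A = 95.0 − 20·log₁₀(3.7) = 83.64 dB; L_B = 100.9 − 20·log₁₀(9.3) = 81.53 dB.
Combined: 10·log₁₀(10^(83.64/10)+10^(81.53/10)) = 85.7 dB SPL.

85.7 dB SPL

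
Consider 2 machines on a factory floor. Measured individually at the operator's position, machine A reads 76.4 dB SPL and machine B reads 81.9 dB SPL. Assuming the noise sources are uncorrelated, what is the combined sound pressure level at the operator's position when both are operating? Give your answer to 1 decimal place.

Incoherent sources sum as intensities:
L_total = 10·log₁₀(10^(76.4/10) + 10^(81.9/10)) = 10·log₁₀(198500000) = 83.0 dB SPL.

83.0 dB SPL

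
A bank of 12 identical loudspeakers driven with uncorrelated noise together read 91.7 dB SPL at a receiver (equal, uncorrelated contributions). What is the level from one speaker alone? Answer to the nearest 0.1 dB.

12 equal incoherent sources add 10·log₁₀(12) = 10.79 dB over one source.
L_one = 91.7 − 10.79 = 80.9 dB SPL.

80.9 dB SPL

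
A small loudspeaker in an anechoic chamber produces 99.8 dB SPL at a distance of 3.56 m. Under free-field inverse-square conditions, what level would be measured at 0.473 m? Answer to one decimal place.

117.3 dB SPL

For a point source in a free field, ΔL = −20·log₁₀(d₂/d₁).
ΔL = −20·log₁₀(0.473/3.56) = 17.53 dB, so L₂ = 99.8 + (17.53) = 117.3 dB SPL.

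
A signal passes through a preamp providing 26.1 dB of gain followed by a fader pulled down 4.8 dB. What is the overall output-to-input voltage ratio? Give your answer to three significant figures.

11.6

Net gain = 26.1 + (−4.8) = 21.3 dB.
Voltage ratio = 10^(21.3/20) = 11.6.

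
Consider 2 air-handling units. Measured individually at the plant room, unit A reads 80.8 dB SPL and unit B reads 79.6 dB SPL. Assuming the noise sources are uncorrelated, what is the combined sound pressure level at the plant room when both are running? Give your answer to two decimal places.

Uncorrelated sources add in intensity (power), not in dB.
L_total = 10·log₁₀(10^(80.8/10) + 10^(79.6/10)) = 10·log₁₀(211400000) = 83.25 dB SPL.

83.25 dB SPL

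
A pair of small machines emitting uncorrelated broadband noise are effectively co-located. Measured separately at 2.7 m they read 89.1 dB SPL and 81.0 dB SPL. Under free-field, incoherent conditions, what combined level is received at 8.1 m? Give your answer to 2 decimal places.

Combined at 2.7 m: 10·log₁₀(10^(89.1/10)+10^(81.0/10)) = 89.725 dB SPL.
Then apply −20·log₁₀(8.1/2.7) = -9.542 dB → 80.18 dB SPL.

80.18 dB SPL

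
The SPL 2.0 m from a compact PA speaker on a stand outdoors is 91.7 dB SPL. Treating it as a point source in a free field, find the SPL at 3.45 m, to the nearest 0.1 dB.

87.0 dB SPL

Inverse-square spreading gives ΔL = −20·log₁₀(d₂/d₁).
ΔL = −20·log₁₀(3.45/2.0) = -4.74 dB, so L₂ = 91.7 + (-4.74) = 87.0 dB SPL.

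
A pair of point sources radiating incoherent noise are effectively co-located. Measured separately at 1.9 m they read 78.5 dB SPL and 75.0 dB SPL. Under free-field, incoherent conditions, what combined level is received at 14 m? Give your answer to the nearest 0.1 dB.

Combined at 1.9 m: 10·log₁₀(10^(78.5/10)+10^(75.0/10)) = 80.10 dB SPL.
Then apply −20·log₁₀(14/1.9) = -17.35 dB → 62.8 dB SPL.

62.8 dB SPL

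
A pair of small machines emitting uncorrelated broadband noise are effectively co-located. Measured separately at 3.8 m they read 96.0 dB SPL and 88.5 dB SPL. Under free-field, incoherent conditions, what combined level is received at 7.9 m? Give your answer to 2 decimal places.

Combined at 3.8 m: 10·log₁₀(10^(96.0/10)+10^(88.5/10)) = 96.711 dB SPL.
Then apply −20·log₁₀(7.9/3.8) = -6.357 dB → 90.35 dB SPL.

90.35 dB SPL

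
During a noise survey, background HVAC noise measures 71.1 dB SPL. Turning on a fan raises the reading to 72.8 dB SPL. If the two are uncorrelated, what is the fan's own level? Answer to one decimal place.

67.9 dB SPL

Remove the background by subtracting linear intensities:
L_src = 10·log₁₀(10^(72.8/10) − 10^(71.1/10)) = 10·log₁₀(6172000) = 67.9 dB SPL.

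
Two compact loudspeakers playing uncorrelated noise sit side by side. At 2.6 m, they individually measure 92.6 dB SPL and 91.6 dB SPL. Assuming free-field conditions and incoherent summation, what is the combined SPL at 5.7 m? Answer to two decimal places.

Combined at 2.6 m: 10·log₁₀(10^(92.6/10)+10^(91.6/10)) = 95.139 dB SPL.
Then apply −20·log₁₀(5.7/2.6) = -6.818 dB → 88.32 dB SPL.

88.32 dB SPL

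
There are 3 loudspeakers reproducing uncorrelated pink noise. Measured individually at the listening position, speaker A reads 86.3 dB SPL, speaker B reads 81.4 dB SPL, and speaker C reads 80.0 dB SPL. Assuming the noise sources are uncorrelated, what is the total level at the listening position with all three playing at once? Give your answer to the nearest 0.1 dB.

88.2 dB SPL

Incoherent sources sum as intensities:
L_total = 10·log₁₀(10^(86.3/10) + 10^(81.4/10) + 10^(80.0/10)) = 10·log₁₀(664600000) = 88.2 dB SPL.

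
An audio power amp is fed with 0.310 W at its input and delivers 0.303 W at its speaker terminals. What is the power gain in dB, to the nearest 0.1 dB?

-0.1 dB

For a power ratio, dB = 10·log₁₀(P₂/P₁).
10·log₁₀(0.303/0.310) = 10·log₁₀(0.9774) = -0.1 dB.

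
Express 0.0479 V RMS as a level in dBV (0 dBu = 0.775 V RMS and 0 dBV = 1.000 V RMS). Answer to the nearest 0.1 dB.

dBV = 20·log₁₀(V / 1.000 V).
20·log₁₀(0.0479/1.000) = -26.4 dBV.

-26.4 dBV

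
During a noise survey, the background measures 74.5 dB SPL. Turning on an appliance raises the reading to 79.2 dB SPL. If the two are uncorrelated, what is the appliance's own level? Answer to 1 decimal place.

Remove the background by subtracting linear intensities:
L_src = 10·log₁₀(10^(79.2/10) − 10^(74.5/10)) = 10·log₁₀(54990000) = 77.4 dB SPL.

77.4 dB SPL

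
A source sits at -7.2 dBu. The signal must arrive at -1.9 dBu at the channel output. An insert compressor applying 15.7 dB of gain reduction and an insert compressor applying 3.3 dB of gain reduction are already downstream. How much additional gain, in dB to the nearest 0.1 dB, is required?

The required make-up gain is the shortfall in the dB sum.
G = -1.9 − (-7.2) + 15.7 + 3.3 = 24.3 dB.

24.3 dB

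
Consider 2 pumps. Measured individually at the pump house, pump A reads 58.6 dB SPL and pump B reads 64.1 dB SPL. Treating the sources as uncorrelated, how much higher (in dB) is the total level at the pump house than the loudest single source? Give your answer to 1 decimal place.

1.1 dB

Add the sources as powers (linear), then convert back to dB:
L_total = 10·log₁₀(10^(58.6/10) + 10^(64.1/10)) = 65.18 dB SPL.
Excess over the loudest (64.1 dB): 65.18 − 64.1 = 1.1 dB.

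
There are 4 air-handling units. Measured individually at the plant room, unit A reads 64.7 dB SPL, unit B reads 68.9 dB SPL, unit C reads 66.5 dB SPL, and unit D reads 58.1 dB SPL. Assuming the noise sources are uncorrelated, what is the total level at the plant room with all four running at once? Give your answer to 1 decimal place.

Incoherent sources sum as intensities:
L_total = 10·log₁₀(10^(64.7/10) + 10^(68.9/10) + 10^(66.5/10) + 10^(58.1/10)) = 10·log₁₀(15830000) = 72.0 dB SPL.

72.0 dB SPL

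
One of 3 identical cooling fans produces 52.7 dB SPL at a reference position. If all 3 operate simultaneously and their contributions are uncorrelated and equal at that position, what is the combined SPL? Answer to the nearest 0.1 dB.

57.5 dB SPL

3 equal incoherent sources raise the level by 10·log₁₀(3) = 4.77 dB.
L_total = 52.7 + 4.77 = 57.5 dB SPL.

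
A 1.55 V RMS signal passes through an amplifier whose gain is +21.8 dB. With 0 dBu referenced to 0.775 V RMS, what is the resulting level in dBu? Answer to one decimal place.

+27.8 dBu

Input level: 20·log₁₀(1.55/0.775) = 6.02 dBu.
Output: 6.02 + 21.8 = +27.8 dBu.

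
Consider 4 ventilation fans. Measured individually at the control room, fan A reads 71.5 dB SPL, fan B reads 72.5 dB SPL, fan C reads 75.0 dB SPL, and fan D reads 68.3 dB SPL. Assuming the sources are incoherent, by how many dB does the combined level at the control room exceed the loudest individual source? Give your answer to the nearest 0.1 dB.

Add the sources as powers (linear), then convert back to dB:
L_total = 10·log₁₀(10^(71.5/10) + 10^(72.5/10) + 10^(75.0/10) + 10^(68.3/10)) = 78.47 dB SPL.
Excess over the loudest (75.0 dB): 78.47 − 75.0 = 3.5 dB.

3.5 dB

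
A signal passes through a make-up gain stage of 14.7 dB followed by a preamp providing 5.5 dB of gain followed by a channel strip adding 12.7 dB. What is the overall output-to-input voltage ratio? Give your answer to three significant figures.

44.2

Net gain = 14.7 + 5.5 + 12.7 = 32.9 dB.
Voltage ratio = 10^(32.9/20) = 44.2.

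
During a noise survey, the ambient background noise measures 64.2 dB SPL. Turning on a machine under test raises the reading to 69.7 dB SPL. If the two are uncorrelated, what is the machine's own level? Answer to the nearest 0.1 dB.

Background correction is a power subtraction:
L_src = 10·log₁₀(10^(69.7/10) − 10^(64.2/10)) = 10·log₁₀(6702000) = 68.3 dB SPL.

68.3 dB SPL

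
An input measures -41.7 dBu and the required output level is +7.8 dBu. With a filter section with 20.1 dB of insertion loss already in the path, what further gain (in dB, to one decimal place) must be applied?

69.6 dB

The required make-up gain is the shortfall in the dB sum.
G = +7.8 − (-41.7) + 20.1 = 69.6 dB.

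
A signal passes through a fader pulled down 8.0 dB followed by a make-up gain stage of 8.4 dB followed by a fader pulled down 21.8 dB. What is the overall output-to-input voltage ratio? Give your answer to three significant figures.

Net gain = (−8.0) + 8.4 + (−21.8) = -21.4 dB.
Voltage ratio = 10^(-21.4/20) = 0.0851.

0.0851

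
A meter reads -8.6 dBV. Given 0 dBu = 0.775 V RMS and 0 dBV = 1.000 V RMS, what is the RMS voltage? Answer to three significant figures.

0.372 V

V = 1.000 V × 10^(-8.6/20).
= 1.000 × 0.3715 = 0.372 V.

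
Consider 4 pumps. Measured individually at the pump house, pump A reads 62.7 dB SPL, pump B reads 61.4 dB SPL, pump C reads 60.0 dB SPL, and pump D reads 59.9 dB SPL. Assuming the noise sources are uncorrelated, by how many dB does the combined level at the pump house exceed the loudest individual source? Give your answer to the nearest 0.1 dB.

4.5 dB

Incoherent sources sum as intensities:
L_total = 10·log₁₀(10^(62.7/10) + 10^(61.4/10) + 10^(60.0/10) + 10^(59.9/10)) = 67.18 dB SPL.
Excess over the loudest (62.7 dB): 67.18 − 62.7 = 4.5 dB.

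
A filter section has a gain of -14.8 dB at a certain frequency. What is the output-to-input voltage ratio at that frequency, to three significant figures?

Voltage ratio = 10^(dB/20).
10^(-14.8/20) = 10^(-0.7400) = 0.182.

0.182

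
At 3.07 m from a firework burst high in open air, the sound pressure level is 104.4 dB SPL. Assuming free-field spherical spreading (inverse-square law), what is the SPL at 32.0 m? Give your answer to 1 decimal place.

Free-field point source: level drops by 20·log₁₀ of the distance ratio.
ΔL = −20·log₁₀(32.0/3.07) = -20.36 dB, so L₂ = 104.4 + (-20.36) = 84.0 dB SPL.

84.0 dB SPL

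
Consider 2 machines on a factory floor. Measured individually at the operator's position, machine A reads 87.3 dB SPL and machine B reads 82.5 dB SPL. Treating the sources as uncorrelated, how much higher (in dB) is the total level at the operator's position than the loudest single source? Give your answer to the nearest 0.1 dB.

Add the sources as powers (linear), then convert back to dB:
L_total = 10·log₁₀(10^(87.3/10) + 10^(82.5/10)) = 88.54 dB SPL.
Excess over the loudest (87.3 dB): 88.54 − 87.3 = 1.2 dB.

1.2 dB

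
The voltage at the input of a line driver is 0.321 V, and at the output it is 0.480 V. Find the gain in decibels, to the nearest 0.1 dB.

Voltage ratio → dB uses the 20·log₁₀ form:
20·log₁₀(0.480/0.321) = 20·log₁₀(1.495) = 3.5 dB.

3.5 dB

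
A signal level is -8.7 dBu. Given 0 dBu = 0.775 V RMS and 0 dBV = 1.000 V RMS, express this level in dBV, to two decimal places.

The offset between the scales is 20·log₁₀(0.775/1.000) = −2.214 dB.
So dBV = -8.7 − 2.214 = -10.91 dBV.

-10.91 dBV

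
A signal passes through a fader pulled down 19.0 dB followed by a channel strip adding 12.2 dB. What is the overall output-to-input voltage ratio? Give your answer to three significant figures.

Net gain = (−19.0) + 12.2 = -6.8 dB.
Voltage ratio = 10^(-6.8/20) = 0.457.

0.457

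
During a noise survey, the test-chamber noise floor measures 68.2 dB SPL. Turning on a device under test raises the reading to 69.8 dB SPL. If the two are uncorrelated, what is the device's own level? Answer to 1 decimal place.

Subtract intensities: L_src = 10·log₁₀(10^(L_total/10) − 10^(L_bg/10)).
L_src = 10·log₁₀(10^(69.8/10) − 10^(68.2/10)) = 10·log₁₀(2943000) = 64.7 dB SPL.

64.7 dB SPL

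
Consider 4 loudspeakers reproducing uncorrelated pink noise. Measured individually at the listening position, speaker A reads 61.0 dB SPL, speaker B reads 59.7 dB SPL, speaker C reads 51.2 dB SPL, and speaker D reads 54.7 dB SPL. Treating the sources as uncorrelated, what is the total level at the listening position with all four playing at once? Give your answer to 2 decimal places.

64.18 dB SPL

Uncorrelated sources add in intensity (power), not in dB.
L_total = 10·log₁₀(10^(61.0/10) + 10^(59.7/10) + 10^(51.2/10) + 10^(54.7/10)) = 10·log₁₀(2619000) = 64.18 dB SPL.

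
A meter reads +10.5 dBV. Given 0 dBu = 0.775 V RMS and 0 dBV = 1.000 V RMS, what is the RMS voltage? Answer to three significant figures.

V = 1.000 V × 10^(+10.5/20).
= 1.000 × 3.350 = 3.35 V.

3.35 V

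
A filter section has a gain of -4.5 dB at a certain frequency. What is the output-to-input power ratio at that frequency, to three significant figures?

Power ratio = 10^(dB/10).
10^(-4.5/10) = 10^(-0.4500) = 0.355.

0.355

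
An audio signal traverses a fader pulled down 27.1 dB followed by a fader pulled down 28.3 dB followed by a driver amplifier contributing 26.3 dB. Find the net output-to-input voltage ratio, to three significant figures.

0.0351

Net gain = (−27.1) + (−28.3) + 26.3 = -29.1 dB.
Voltage ratio = 10^(-29.1/20) = 0.0351.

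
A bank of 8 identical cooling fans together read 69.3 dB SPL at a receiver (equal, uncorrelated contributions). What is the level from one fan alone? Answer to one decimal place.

8 equal incoherent sources add 10·log₁₀(8) = 9.03 dB over one source.
L_one = 69.3 − 9.03 = 60.3 dB SPL.

60.3 dB SPL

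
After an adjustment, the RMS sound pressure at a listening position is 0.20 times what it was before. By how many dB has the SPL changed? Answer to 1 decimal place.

Sound pressure is an amplitude quantity: ΔL = 20·log₁₀(p₂/p₁).
20·log₁₀(0.20) = -14.0 dB.

-14.0 dB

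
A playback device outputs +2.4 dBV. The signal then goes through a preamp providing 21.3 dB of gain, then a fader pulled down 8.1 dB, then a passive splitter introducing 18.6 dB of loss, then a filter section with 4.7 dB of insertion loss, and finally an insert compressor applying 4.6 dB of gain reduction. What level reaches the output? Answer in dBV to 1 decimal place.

Gain stages sum in dB:
+2.4 + 21.3 − 8.1 − 18.6 − 4.7 − 4.6 = -12.3 dBV.

-12.3 dBV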